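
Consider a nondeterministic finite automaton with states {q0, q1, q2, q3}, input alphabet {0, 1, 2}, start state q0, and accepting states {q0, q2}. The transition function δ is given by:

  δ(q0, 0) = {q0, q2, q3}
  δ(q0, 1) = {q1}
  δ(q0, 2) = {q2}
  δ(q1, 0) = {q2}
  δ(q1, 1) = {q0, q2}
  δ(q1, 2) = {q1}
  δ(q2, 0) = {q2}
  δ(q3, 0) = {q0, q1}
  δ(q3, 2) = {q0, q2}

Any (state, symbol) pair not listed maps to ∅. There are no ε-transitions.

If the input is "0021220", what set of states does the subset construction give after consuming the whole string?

{q2}

Start in {q0}.
Read '0': q0→{q0, q2, q3}; now {q0, q2, q3}.
Read '0': q0→{q0, q2, q3}, q2→{q2}, q3→{q0, q1}; now {q0, q1, q2, q3}.
Read '2': q0→{q2}, q1→{q1}, q2→∅, q3→{q0, q2}; now {q0, q1, q2}.
Read '1': q0→{q1}, q1→{q0, q2}, q2→∅; now {q0, q1, q2}.
Read '2': q0→{q2}, q1→{q1}, q2→∅; now {q1, q2}.
Read '2': q1→{q1}, q2→∅; now {q1}.
Read '0': q1→{q2}; now {q2}.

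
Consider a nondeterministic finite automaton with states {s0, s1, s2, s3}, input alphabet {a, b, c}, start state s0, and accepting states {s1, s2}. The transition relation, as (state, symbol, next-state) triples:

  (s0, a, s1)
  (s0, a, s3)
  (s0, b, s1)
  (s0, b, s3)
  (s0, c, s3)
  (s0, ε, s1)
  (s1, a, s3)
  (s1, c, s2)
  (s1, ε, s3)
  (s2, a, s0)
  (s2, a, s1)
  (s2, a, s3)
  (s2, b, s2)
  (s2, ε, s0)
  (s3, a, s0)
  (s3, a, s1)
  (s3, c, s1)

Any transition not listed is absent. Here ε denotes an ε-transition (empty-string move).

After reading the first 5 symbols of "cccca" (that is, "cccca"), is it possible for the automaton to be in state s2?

Start: ε-closure({s0}) = {s0, s1, s3}.
Read 'c': {s0, s1, s3} → {s0, s1, s2, s3}.
Read 'c': {s0, s1, s2, s3} → {s0, s1, s2, s3}.
Read 'c': {s0, s1, s2, s3} → {s0, s1, s2, s3}.
Read 'c': {s0, s1, s2, s3} → {s0, s1, s2, s3}.
Read 'a': {s0, s1, s2, s3} → {s0, s1, s3}.
State s2 is not in {s0, s1, s3}.

No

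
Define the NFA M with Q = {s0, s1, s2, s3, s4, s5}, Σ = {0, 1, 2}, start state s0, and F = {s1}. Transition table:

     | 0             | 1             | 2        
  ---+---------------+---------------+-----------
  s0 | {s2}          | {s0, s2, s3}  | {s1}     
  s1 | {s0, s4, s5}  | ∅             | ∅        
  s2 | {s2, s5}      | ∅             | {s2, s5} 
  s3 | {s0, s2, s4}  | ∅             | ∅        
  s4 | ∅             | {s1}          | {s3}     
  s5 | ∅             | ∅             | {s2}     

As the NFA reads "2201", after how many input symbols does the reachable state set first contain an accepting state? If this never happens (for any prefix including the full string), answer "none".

1

Start in {s0}.
Read '2': {s0} → {s1}.
None of the earlier sets intersect F, but {s1} does.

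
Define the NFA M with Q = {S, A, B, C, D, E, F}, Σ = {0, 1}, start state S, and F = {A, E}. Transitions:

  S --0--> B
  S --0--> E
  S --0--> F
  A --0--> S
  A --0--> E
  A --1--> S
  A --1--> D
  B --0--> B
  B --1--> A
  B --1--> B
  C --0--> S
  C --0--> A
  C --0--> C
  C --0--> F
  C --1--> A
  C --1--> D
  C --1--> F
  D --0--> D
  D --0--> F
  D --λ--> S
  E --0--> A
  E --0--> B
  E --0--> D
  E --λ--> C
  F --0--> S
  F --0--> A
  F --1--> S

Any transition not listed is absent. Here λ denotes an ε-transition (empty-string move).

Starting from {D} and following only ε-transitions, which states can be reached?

Begin with {D}.
ε-move D → S; add S.

{S, D}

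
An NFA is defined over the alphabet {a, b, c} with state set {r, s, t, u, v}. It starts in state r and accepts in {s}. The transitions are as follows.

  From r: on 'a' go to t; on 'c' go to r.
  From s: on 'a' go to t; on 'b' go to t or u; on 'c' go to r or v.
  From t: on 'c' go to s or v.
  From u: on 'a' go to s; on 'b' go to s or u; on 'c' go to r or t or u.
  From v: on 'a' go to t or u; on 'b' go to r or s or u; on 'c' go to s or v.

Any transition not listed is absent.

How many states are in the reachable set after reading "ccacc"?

Start in {r}.
Read 'c': r→{r}; now {r}.
Read 'c': r→{r}; now {r}.
Read 'a': r→{t}; now {t}.
Read 'c': t→{s, v}; now {s, v}.
Read 'c': s→{r, v}, v→{s, v}; now {r, s, v}.
That set has 3 states.

3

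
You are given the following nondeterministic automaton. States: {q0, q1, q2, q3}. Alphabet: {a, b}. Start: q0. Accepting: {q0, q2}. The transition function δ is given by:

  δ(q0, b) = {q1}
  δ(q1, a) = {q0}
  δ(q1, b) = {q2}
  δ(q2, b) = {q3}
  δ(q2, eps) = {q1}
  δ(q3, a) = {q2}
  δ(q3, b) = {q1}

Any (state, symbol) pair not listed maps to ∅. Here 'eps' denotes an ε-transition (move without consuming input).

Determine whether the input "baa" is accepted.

Start in {q0}.
Read 'b': {q0} → {q1}.
Read 'a': {q1} → {q0}.
Read 'a': {q0} → ∅.
The final set ∅ contains no accepting state.

No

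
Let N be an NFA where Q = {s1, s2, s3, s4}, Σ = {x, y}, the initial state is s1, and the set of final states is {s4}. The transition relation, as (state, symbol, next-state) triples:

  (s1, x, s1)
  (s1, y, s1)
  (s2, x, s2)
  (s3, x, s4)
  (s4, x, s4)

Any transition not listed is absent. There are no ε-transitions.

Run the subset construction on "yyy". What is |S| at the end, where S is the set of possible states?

Start in {s1}.
Read 'y': {s1} → {s1}.
Read 'y': {s1} → {s1}.
Read 'y': {s1} → {s1}.
That set has 1 state.

1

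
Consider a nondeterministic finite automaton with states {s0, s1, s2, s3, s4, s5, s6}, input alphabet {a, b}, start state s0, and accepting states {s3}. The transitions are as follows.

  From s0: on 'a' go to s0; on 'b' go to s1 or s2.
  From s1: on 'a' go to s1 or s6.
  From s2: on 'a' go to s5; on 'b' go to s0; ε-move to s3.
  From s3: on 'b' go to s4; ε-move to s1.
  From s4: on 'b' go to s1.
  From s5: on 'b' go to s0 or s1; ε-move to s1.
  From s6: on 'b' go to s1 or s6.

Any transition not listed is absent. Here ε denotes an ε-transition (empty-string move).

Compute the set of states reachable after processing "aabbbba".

{s0}

Start in {s0}.
Read 'a': s0→{s0}; now {s0}.
Read 'a': s0→{s0}; now {s0}.
Read 'b': s0→{s1, s2}; union {s1, s2}; ε-closure = {s1, s2, s3}.
Read 'b': s1→∅, s2→{s0}, s3→{s4}; now {s0, s4}.
Read 'b': s0→{s1, s2}, s4→{s1}; union {s1, s2}; ε-closure = {s1, s2, s3}.
Read 'b': s1→∅, s2→{s0}, s3→{s4}; now {s0, s4}.
Read 'a': s0→{s0}, s4→∅; now {s0}.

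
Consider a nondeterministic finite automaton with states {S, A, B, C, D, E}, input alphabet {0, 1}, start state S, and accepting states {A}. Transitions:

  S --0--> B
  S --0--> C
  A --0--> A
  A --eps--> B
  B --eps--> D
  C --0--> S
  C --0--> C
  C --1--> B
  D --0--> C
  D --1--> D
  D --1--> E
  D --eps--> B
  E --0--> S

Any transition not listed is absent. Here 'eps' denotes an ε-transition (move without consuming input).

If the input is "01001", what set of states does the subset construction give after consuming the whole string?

{B, D, E}

Start in {S}.
Read '0': S→{B, C}; union {B, C}; ε-closure = {B, C, D}.
Read '1': B→∅, C→{B}, D→{D, E}; now {B, D, E}.
Read '0': B→∅, D→{C}, E→{S}; now {S, C}.
Read '0': S→{B, C}, C→{S, C}; union {S, B, C}; ε-closure = {S, B, C, D}.
Read '1': S→∅, B→∅, C→{B}, D→{D, E}; now {B, D, E}.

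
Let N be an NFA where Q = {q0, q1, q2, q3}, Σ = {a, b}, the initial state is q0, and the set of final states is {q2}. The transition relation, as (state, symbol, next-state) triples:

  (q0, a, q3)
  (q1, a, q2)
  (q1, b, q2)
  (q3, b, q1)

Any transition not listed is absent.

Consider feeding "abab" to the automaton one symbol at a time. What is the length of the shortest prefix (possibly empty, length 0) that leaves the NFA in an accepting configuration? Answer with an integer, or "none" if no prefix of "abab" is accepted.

3

Start in {q0}.
Read 'a': {q0} → {q3}.
Read 'b': {q3} → {q1}.
Read 'a': {q1} → {q2}.
None of the earlier sets intersect F, but {q2} does.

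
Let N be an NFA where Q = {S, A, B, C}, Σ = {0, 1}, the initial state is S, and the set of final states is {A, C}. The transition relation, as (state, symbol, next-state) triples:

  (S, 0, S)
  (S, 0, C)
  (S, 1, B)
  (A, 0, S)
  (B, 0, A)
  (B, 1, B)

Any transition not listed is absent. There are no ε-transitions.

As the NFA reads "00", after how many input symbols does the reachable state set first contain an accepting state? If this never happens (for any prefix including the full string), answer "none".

1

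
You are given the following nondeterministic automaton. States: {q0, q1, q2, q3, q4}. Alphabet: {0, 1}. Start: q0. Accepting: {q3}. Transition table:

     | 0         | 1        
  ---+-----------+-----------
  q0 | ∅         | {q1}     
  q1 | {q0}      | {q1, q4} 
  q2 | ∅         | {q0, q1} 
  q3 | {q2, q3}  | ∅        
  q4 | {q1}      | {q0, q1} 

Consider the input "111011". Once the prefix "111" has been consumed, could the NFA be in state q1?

Start in {q0}.
Read '1': {q0} → {q1}.
Read '1': {q1} → {q1, q4}.
Read '1': {q1, q4} → {q0, q1, q4}.
State q1 is in {q0, q1, q4}.

Yes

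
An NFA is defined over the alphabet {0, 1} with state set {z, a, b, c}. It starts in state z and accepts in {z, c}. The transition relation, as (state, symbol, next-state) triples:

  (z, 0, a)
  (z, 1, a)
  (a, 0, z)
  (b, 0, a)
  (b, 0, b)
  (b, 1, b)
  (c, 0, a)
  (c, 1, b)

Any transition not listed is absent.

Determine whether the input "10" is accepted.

Start in {z}.
Read '1': {z} → {a}.
Read '0': {a} → {z}.
The final set {z} contains the accepting state z.

Yes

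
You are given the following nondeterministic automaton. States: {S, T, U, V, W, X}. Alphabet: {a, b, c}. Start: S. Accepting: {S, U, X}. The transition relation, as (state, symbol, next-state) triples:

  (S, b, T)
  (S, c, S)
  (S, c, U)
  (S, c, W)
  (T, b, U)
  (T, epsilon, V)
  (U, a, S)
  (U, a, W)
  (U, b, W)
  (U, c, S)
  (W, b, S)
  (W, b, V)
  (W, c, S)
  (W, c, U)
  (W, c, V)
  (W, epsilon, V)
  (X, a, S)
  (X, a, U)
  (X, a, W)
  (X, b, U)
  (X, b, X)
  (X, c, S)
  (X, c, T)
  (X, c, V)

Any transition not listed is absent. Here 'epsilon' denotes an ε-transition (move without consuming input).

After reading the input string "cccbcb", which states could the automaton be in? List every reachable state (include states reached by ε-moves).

Start in {S}.
Read 'c': S→{S, U, W}; union {S, U, W}; ε-closure = {S, U, V, W}.
Read 'c': S→{S, U, W}, U→{S}, V→∅, W→{S, U, V}; now {S, U, V, W}.
Read 'c': S→{S, U, W}, U→{S}, V→∅, W→{S, U, V}; now {S, U, V, W}.
Read 'b': S→{T}, U→{W}, V→∅, W→{S, V}; now {S, T, V, W}.
Read 'c': S→{S, U, W}, T→∅, V→∅, W→{S, U, V}; now {S, U, V, W}.
Read 'b': S→{T}, U→{W}, V→∅, W→{S, V}; now {S, T, V, W}.

{S, T, V, W}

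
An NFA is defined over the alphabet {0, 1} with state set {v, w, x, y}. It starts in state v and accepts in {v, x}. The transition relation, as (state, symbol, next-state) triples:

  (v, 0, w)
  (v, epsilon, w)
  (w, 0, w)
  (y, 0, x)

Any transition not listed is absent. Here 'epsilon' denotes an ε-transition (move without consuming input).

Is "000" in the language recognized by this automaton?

Start: ε-closure({v}) = {v, w}.
Read '0': v→{w}, w→{w}; now {w}.
Read '0': w→{w}; now {w}.
Read '0': w→{w}; now {w}.
The final set {w} contains no accepting state.

No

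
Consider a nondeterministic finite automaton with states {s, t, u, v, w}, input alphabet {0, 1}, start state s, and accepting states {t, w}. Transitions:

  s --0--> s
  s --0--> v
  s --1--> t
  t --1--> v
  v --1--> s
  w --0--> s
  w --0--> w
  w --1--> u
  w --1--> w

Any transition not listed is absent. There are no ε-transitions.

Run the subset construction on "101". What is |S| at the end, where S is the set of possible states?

Start in {s}.
Read '1': s→{t}; now {t}.
Read '0': t→∅; now ∅.
The set is empty and remains empty for the remaining 1 symbol.
That set has 0 states.

0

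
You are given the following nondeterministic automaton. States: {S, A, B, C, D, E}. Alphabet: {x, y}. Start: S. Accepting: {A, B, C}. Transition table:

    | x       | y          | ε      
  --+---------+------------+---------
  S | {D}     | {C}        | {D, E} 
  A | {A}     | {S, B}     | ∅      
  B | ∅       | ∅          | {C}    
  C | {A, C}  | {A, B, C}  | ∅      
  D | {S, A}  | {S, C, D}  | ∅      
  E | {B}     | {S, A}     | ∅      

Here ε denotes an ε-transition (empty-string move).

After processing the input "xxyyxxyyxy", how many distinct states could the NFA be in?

6

Start: ε-closure({S}) = {S, D, E}.
Read 'x': {S, D, E} → {S, A, B, C, D, E}.
Read 'x': {S, A, B, C, D, E} → {S, A, B, C, D, E}.
Read 'y': {S, A, B, C, D, E} → {S, A, B, C, D, E}.
Read 'y': {S, A, B, C, D, E} → {S, A, B, C, D, E}.
Read 'x': {S, A, B, C, D, E} → {S, A, B, C, D, E}.
Read 'x': {S, A, B, C, D, E} → {S, A, B, C, D, E}.
Read 'y': {S, A, B, C, D, E} → {S, A, B, C, D, E}.
Read 'y': {S, A, B, C, D, E} → {S, A, B, C, D, E}.
Read 'x': {S, A, B, C, D, E} → {S, A, B, C, D, E}.
Read 'y': {S, A, B, C, D, E} → {S, A, B, C, D, E}.
That set has 6 states.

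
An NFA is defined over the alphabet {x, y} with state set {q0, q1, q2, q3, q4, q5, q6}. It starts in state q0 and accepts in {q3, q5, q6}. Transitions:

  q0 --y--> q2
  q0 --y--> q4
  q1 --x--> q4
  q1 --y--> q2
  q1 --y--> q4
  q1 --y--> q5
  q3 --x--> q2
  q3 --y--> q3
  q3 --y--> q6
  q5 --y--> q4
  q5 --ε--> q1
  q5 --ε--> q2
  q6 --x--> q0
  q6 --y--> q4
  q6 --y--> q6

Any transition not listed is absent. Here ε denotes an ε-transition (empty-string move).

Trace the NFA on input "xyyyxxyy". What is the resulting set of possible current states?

∅

Start in {q0}.
Read 'x': q0→∅; now ∅.
The set is empty and remains empty for the remaining 7 symbols.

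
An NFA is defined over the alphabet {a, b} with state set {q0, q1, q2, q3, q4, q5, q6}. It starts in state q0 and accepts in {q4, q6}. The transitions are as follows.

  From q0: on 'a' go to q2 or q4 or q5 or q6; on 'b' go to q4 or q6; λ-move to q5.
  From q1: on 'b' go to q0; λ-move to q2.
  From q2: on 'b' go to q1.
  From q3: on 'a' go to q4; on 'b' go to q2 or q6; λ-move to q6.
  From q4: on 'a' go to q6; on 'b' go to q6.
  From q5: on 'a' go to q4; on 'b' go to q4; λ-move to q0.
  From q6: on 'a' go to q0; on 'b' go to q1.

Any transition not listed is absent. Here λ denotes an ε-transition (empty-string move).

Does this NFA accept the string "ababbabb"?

Yes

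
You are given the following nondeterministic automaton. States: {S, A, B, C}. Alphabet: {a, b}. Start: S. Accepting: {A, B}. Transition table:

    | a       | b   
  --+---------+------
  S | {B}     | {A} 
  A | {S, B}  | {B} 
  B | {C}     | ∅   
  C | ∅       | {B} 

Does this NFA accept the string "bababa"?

Start in {S}.
Read 'b': {S} → {A}.
Read 'a': {A} → {S, B}.
Read 'b': {S, B} → {A}.
Read 'a': {A} → {S, B}.
Read 'b': {S, B} → {A}.
Read 'a': {A} → {S, B}.
The final set {S, B} contains the accepting state B.

Yes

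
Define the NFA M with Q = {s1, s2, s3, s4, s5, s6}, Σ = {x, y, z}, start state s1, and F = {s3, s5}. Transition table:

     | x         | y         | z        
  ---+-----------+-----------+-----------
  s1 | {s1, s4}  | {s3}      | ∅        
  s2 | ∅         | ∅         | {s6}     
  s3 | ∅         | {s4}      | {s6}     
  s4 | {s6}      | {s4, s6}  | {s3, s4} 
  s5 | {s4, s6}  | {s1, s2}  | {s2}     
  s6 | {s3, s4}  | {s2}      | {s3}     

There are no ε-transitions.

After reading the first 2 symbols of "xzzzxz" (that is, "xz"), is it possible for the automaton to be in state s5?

No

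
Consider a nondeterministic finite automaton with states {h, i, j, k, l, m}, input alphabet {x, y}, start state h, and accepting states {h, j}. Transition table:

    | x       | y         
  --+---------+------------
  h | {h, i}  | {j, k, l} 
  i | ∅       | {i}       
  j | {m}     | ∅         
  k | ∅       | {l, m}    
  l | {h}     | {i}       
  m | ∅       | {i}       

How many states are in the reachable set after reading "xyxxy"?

4

Start in {h}.
Read 'x': {h} → {h, i}.
Read 'y': {h, i} → {i, j, k, l}.
Read 'x': {i, j, k, l} → {h, m}.
Read 'x': {h, m} → {h, i}.
Read 'y': {h, i} → {i, j, k, l}.
That set has 4 states.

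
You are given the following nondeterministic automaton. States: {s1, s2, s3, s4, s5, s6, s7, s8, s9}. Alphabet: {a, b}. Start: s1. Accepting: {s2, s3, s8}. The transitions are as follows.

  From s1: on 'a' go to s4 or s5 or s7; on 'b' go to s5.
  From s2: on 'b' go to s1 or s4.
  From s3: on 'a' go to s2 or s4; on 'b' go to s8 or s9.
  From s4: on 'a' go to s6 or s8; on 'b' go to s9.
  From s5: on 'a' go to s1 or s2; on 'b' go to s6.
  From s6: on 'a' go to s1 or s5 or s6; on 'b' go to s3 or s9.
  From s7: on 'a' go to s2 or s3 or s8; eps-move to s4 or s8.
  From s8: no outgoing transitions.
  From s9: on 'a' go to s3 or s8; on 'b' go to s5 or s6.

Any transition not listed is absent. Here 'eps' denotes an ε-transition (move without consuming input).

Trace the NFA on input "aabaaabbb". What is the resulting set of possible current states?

Start in {s1}.
Read 'a': s1→{s4, s5, s7}; union {s4, s5, s7}; ε-closure = {s4, s5, s7, s8}.
Read 'a': s4→{s6, s8}, s5→{s1, s2}, s7→{s2, s3, s8}, s8→∅; now {s1, s2, s3, s6, s8}.
Read 'b': s1→{s5}, s2→{s1, s4}, s3→{s8, s9}, s6→{s3, s9}, s8→∅; now {s1, s3, s4, s5, s8, s9}.
Read 'a': s1→{s4, s5, s7}, s3→{s2, s4}, s4→{s6, s8}, s5→{s1, s2}, s8→∅, s9→{s3, s8}; now {s1, s2, s3, s4, s5, s6, s7, s8}.
Read 'a': s1→{s4, s5, s7}, s2→∅, s3→{s2, s4}, s4→{s6, s8}, s5→{s1, s2}, s6→{s1, s5, s6}, s7→{s2, s3, s8}, s8→∅; now {s1, s2, s3, s4, s5, s6, s7, s8}.
Read 'a': s1→{s4, s5, s7}, s2→∅, s3→{s2, s4}, s4→{s6, s8}, s5→{s1, s2}, s6→{s1, s5, s6}, s7→{s2, s3, s8}, s8→∅; now {s1, s2, s3, s4, s5, s6, s7, s8}.
Read 'b': s1→{s5}, s2→{s1, s4}, s3→{s8, s9}, s4→{s9}, s5→{s6}, s6→{s3, s9}, s7→∅, s8→∅; now {s1, s3, s4, s5, s6, s8, s9}.
Read 'b': s1→{s5}, s3→{s8, s9}, s4→{s9}, s5→{s6}, s6→{s3, s9}, s8→∅, s9→{s5, s6}; now {s3, s5, s6, s8, s9}.
Read 'b': s3→{s8, s9}, s5→{s6}, s6→{s3, s9}, s8→∅, s9→{s5, s6}; now {s3, s5, s6, s8, s9}.

{s3, s5, s6, s8, s9}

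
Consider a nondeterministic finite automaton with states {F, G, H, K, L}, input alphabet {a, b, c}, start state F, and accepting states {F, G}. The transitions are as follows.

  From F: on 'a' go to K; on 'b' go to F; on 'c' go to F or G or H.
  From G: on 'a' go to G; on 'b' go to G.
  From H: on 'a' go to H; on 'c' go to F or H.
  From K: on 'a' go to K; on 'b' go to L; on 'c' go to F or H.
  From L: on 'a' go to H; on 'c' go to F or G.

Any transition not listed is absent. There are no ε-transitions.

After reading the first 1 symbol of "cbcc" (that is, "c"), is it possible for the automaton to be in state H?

Yes

Start in {F}.
Read 'c': {F} → {F, G, H}.
State H is in {F, G, H}.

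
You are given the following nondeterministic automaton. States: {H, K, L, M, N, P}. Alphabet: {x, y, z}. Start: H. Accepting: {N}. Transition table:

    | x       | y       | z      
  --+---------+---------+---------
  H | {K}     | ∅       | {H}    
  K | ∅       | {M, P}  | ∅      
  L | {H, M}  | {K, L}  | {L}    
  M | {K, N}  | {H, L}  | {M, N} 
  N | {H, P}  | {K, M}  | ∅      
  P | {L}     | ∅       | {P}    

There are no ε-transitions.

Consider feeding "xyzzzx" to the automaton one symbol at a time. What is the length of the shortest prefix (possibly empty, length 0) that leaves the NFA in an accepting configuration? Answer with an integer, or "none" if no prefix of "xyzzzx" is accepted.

3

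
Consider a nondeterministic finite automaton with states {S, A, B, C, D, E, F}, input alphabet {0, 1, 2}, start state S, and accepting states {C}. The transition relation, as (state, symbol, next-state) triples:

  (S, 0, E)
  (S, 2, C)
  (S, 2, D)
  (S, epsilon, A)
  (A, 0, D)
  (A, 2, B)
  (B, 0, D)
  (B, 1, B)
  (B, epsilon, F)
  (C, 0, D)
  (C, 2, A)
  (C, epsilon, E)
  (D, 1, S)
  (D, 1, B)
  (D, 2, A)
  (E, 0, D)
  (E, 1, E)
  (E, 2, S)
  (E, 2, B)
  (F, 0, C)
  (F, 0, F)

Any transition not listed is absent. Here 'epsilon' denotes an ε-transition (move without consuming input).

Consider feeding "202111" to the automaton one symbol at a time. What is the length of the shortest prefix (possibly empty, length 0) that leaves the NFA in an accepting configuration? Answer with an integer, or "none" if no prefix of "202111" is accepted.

1

Start: ε-closure({S}) = {S, A}.
Read '2': {S, A} → {B, C, D, E, F}.
None of the earlier sets intersect F, but {B, C, D, E, F} does.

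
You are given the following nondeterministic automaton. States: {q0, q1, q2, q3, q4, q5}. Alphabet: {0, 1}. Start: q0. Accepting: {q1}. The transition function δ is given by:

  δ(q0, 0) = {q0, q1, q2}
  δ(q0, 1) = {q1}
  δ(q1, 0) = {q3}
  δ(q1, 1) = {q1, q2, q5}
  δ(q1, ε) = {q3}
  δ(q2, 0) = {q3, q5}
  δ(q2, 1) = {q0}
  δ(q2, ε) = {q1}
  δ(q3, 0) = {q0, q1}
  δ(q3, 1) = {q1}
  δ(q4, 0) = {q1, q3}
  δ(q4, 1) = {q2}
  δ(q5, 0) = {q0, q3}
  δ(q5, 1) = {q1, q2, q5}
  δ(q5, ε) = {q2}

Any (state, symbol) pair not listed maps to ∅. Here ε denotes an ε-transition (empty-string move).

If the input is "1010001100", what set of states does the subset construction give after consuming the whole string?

{q0, q1, q2, q3, q5}

Start in {q0}.
Read '1': {q0} → {q1, q3}.
Read '0': {q1, q3} → {q0, q1, q3}.
Read '1': {q0, q1, q3} → {q1, q2, q3, q5}.
Read '0': {q1, q2, q3, q5} → {q0, q1, q2, q3, q5}.
Read '0': {q0, q1, q2, q3, q5} → {q0, q1, q2, q3, q5}.
Read '0': {q0, q1, q2, q3, q5} → {q0, q1, q2, q3, q5}.
Read '1': {q0, q1, q2, q3, q5} → {q0, q1, q2, q3, q5}.
Read '1': {q0, q1, q2, q3, q5} → {q0, q1, q2, q3, q5}.
Read '0': {q0, q1, q2, q3, q5} → {q0, q1, q2, q3, q5}.
Read '0': {q0, q1, q2, q3, q5} → {q0, q1, q2, q3, q5}.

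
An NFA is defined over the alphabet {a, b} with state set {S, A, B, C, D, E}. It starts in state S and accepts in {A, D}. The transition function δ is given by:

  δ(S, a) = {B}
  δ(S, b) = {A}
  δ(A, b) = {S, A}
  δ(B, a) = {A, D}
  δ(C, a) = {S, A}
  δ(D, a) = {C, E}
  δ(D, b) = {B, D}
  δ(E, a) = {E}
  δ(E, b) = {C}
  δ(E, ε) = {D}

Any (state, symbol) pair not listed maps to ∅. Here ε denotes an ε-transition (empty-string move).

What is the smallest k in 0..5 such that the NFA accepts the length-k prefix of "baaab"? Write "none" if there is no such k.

Start in {S}.
Read 'b': {S} → {A}.
None of the earlier sets intersect F, but {A} does.

1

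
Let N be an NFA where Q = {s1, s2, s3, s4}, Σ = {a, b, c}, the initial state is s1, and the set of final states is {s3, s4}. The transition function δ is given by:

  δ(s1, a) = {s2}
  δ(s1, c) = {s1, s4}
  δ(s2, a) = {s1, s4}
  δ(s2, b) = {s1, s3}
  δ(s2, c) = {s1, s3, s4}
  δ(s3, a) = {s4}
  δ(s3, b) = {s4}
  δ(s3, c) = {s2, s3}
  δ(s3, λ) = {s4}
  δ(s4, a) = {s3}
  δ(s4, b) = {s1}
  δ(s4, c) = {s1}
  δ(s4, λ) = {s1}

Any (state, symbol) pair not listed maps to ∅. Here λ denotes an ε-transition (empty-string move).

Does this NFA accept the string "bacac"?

No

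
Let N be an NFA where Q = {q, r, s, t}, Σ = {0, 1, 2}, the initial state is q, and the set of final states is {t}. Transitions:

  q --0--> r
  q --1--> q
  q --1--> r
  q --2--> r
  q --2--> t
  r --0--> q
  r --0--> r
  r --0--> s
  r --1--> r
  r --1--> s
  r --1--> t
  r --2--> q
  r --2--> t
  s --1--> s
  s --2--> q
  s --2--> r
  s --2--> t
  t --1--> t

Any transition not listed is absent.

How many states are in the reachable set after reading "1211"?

4

Start in {q}.
Read '1': {q} → {q, r}.
Read '2': {q, r} → {q, r, t}.
Read '1': {q, r, t} → {q, r, s, t}.
Read '1': {q, r, s, t} → {q, r, s, t}.
That set has 4 states.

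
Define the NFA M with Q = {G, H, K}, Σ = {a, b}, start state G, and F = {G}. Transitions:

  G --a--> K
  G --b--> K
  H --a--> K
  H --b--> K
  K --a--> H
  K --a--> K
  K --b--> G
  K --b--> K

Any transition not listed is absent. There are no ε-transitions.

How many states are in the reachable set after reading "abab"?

2

Start in {G}.
Read 'a': G→{K}; now {K}.
Read 'b': K→{G, K}; now {G, K}.
Read 'a': G→{K}, K→{H, K}; now {H, K}.
Read 'b': H→{K}, K→{G, K}; now {G, K}.
That set has 2 states.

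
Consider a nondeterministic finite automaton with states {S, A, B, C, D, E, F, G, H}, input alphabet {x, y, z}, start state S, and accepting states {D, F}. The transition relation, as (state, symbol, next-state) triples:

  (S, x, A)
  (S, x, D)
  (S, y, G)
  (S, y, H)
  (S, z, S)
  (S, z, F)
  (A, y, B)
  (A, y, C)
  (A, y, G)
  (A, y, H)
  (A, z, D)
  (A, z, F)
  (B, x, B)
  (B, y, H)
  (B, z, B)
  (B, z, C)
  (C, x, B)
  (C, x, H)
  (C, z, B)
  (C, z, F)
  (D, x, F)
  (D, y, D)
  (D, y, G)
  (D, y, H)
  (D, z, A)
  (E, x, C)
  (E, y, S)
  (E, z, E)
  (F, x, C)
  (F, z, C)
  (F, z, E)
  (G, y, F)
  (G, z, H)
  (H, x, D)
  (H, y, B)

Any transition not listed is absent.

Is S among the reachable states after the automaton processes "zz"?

Yes

Start in {S}.
Read 'z': {S} → {S, F}.
Read 'z': {S, F} → {S, C, E, F}.
State S is in {S, C, E, F}.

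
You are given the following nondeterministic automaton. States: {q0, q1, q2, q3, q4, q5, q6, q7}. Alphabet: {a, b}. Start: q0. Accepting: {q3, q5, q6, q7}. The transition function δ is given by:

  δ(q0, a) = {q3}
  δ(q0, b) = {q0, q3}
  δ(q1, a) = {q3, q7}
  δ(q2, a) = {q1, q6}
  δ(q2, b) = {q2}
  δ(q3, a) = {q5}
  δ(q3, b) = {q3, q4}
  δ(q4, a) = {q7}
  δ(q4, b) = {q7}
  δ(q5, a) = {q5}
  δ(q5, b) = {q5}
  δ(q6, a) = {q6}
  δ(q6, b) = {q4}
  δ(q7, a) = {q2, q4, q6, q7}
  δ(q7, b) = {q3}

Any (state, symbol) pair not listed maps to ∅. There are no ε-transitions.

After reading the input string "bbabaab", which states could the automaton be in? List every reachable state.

{q2, q3, q4, q5, q7}

Start in {q0}.
Read 'b': q0→{q0, q3}; now {q0, q3}.
Read 'b': q0→{q0, q3}, q3→{q3, q4}; now {q0, q3, q4}.
Read 'a': q0→{q3}, q3→{q5}, q4→{q7}; now {q3, q5, q7}.
Read 'b': q3→{q3, q4}, q5→{q5}, q7→{q3}; now {q3, q4, q5}.
Read 'a': q3→{q5}, q4→{q7}, q5→{q5}; now {q5, q7}.
Read 'a': q5→{q5}, q7→{q2, q4, q6, q7}; now {q2, q4, q5, q6, q7}.
Read 'b': q2→{q2}, q4→{q7}, q5→{q5}, q6→{q4}, q7→{q3}; now {q2, q3, q4, q5, q7}.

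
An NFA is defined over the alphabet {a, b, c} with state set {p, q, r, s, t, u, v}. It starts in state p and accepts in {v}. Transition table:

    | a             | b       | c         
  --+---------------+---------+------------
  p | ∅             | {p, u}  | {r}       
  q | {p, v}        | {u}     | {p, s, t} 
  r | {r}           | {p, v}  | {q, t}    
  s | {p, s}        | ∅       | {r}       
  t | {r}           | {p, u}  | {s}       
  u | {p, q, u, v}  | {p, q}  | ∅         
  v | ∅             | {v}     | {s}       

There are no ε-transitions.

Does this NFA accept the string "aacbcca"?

No

Start in {p}.
Read 'a': p→∅; now ∅.
The set is empty and remains empty for the remaining 6 symbols.
The final set ∅ contains no accepting state.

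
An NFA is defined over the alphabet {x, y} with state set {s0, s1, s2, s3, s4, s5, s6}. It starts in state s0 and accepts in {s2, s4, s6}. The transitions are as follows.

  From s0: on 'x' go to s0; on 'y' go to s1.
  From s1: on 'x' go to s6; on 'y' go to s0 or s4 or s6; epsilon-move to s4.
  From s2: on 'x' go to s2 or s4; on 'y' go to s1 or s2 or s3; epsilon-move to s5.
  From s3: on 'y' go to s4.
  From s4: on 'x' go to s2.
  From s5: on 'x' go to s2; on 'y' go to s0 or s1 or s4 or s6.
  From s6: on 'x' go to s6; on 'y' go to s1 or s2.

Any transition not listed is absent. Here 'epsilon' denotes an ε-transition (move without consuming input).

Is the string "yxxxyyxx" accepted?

Start in {s0}.
Read 'y': {s0} → {s1, s4}.
Read 'x': {s1, s4} → {s2, s5, s6}.
Read 'x': {s2, s5, s6} → {s2, s4, s5, s6}.
Read 'x': {s2, s4, s5, s6} → {s2, s4, s5, s6}.
Read 'y': {s2, s4, s5, s6} → {s0, s1, s2, s3, s4, s5, s6}.
Read 'y': {s0, s1, s2, s3, s4, s5, s6} → {s0, s1, s2, s3, s4, s5, s6}.
Read 'x': {s0, s1, s2, s3, s4, s5, s6} → {s0, s2, s4, s5, s6}.
Read 'x': {s0, s2, s4, s5, s6} → {s0, s2, s4, s5, s6}.
The final set {s0, s2, s4, s5, s6} contains the accepting states s2, s4, s6.

Yes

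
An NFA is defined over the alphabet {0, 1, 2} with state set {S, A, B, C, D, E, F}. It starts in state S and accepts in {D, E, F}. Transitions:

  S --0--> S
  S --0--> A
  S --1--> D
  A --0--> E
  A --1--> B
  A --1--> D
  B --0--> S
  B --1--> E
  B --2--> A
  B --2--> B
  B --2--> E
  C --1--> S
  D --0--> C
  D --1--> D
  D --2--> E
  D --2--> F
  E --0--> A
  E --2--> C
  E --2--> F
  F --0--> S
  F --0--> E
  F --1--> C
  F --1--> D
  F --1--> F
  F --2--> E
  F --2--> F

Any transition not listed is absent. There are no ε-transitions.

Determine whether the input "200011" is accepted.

No

Start in {S}.
Read '2': S→∅; now ∅.
The set is empty and remains empty for the remaining 5 symbols.
The final set ∅ contains no accepting state.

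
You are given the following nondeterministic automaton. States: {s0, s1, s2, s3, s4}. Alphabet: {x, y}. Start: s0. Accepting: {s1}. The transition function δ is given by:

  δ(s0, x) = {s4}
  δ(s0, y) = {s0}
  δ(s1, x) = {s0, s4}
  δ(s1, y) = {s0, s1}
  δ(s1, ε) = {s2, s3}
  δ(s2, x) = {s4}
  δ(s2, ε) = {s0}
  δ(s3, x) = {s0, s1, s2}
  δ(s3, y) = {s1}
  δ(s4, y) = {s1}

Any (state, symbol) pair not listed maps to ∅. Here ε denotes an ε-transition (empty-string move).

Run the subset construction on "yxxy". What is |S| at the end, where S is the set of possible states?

Start in {s0}.
Read 'y': s0→{s0}; now {s0}.
Read 'x': s0→{s4}; now {s4}.
Read 'x': s4→∅; now ∅.
The set is empty and remains empty for the remaining 1 symbol.
That set has 0 states.

0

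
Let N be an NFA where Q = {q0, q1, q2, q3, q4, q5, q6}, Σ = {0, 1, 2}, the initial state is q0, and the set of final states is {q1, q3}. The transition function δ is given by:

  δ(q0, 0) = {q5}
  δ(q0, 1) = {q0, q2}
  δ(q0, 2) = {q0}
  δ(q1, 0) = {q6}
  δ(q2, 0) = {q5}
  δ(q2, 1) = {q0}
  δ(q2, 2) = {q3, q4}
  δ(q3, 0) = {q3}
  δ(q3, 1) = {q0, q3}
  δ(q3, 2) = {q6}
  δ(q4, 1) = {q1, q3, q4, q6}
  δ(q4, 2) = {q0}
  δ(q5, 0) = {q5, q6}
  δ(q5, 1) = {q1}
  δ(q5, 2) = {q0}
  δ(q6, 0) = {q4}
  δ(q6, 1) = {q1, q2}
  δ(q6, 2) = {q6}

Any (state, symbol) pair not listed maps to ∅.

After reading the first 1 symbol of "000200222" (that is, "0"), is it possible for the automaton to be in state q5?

Yes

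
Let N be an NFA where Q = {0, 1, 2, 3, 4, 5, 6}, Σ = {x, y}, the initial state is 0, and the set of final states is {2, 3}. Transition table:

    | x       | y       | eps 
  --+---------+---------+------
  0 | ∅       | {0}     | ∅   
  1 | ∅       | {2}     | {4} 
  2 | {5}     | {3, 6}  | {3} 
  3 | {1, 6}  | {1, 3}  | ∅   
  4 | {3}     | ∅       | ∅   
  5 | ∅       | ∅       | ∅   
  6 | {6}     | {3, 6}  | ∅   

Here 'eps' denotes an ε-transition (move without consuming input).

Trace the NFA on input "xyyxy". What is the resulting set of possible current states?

Start in {0}.
Read 'x': {0} → ∅.
The set is empty and remains empty for the remaining 4 symbols.

∅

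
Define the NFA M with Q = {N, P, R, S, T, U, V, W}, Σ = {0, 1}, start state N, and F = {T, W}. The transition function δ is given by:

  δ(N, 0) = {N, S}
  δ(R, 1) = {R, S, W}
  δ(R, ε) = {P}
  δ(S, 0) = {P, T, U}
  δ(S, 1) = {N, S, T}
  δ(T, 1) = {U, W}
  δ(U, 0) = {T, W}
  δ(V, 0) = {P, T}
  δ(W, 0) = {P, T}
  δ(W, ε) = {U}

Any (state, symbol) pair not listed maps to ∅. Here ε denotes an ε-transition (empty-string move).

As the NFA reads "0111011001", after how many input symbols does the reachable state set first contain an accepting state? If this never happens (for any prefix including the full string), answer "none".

Start in {N}.
Read '0': {N} → {N, S}.
Read '1': {N, S} → {N, S, T}.
None of the earlier sets intersect F, but {N, S, T} does.

2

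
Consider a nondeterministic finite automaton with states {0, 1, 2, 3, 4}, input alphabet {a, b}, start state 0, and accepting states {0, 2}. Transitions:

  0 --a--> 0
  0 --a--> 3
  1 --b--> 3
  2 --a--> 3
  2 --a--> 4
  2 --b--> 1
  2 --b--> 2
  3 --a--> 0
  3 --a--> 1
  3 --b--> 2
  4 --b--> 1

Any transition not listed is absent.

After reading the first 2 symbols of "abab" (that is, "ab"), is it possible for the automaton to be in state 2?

Start in {0}.
Read 'a': 0→{0, 3}; now {0, 3}.
Read 'b': 0→∅, 3→{2}; now {2}.
State 2 is in {2}.

Yes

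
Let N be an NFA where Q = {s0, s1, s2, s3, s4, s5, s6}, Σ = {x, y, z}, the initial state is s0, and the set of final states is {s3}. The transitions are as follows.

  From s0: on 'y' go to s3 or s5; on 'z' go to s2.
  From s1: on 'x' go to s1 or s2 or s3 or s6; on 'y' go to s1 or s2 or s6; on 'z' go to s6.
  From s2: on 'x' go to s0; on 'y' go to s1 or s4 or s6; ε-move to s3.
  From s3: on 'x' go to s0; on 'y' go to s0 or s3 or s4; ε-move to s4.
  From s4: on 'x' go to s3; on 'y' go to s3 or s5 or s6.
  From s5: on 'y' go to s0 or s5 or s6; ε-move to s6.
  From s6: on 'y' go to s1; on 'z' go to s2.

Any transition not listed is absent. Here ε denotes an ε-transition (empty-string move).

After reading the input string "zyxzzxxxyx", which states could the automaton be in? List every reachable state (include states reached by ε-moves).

Start in {s0}.
Read 'z': {s0} → {s2, s3, s4}.
Read 'y': {s2, s3, s4} → {s0, s1, s3, s4, s5, s6}.
Read 'x': {s0, s1, s3, s4, s5, s6} → {s0, s1, s2, s3, s4, s6}.
Read 'z': {s0, s1, s2, s3, s4, s6} → {s2, s3, s4, s6}.
Read 'z': {s2, s3, s4, s6} → {s2, s3, s4}.
Read 'x': {s2, s3, s4} → {s0, s3, s4}.
Read 'x': {s0, s3, s4} → {s0, s3, s4}.
Read 'x': {s0, s3, s4} → {s0, s3, s4}.
Read 'y': {s0, s3, s4} → {s0, s3, s4, s5, s6}.
Read 'x': {s0, s3, s4, s5, s6} → {s0, s3, s4}.

{s0, s3, s4}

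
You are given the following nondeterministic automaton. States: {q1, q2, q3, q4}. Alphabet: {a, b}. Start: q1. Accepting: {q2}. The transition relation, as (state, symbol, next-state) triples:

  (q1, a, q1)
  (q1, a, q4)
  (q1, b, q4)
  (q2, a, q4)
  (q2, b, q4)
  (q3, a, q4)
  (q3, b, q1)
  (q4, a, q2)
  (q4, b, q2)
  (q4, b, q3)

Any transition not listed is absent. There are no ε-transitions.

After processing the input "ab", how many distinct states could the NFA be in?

3

Start in {q1}.
Read 'a': {q1} → {q1, q4}.
Read 'b': {q1, q4} → {q2, q3, q4}.
That set has 3 states.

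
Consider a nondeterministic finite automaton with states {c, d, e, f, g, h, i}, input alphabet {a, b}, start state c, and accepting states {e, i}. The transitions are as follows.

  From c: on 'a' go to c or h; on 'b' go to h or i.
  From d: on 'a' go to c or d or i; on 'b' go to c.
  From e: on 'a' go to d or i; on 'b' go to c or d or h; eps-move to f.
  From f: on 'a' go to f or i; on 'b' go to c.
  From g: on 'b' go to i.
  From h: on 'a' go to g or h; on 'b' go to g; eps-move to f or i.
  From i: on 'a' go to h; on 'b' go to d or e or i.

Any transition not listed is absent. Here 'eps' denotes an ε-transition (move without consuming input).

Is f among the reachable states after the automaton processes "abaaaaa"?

Yes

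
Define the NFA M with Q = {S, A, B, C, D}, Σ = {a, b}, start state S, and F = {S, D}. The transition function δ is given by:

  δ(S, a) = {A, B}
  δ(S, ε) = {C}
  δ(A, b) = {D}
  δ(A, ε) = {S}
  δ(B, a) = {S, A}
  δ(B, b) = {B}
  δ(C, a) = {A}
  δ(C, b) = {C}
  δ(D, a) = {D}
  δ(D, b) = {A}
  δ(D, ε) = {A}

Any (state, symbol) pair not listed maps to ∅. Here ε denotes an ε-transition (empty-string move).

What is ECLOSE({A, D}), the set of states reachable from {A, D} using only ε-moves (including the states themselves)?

Begin with {A, D}.
ε-move A → S; add S.
ε-move S → C; add C.

{S, A, C, D}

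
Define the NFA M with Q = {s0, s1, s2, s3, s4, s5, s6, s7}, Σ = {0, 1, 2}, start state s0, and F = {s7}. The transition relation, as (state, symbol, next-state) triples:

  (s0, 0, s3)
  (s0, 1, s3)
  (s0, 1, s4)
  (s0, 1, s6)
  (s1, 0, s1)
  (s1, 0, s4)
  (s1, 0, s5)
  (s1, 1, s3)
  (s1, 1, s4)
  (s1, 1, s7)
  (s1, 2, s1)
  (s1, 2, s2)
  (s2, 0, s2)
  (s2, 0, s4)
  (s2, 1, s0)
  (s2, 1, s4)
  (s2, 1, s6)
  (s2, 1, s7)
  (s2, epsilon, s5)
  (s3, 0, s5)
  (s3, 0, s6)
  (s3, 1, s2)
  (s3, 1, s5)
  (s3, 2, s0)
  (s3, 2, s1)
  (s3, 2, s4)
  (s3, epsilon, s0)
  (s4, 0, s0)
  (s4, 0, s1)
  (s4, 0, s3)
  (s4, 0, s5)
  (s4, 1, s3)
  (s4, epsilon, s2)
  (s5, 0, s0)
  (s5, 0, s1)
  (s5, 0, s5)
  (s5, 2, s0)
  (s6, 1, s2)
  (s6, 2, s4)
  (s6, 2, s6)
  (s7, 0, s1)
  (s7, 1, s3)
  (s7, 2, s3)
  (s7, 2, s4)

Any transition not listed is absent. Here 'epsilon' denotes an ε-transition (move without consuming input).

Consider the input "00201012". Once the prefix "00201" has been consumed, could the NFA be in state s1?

No

Start in {s0}.
Read '0': s0→{s3}; union {s3}; ε-closure = {s0, s3}.
Read '0': s0→{s3}, s3→{s5, s6}; union {s3, s5, s6}; ε-closure = {s0, s3, s5, s6}.
Read '2': s0→∅, s3→{s0, s1, s4}, s5→{s0}, s6→{s4, s6}; union {s0, s1, s4, s6}; ε-closure = {s0, s1, s2, s4, s5, s6}.
Read '0': s0→{s3}, s1→{s1, s4, s5}, s2→{s2, s4}, s4→{s0, s1, s3, s5}, s5→{s0, s1, s5}, s6→∅; now {s0, s1, s2, s3, s4, s5}.
Read '1': s0→{s3, s4, s6}, s1→{s3, s4, s7}, s2→{s0, s4, s6, s7}, s3→{s2, s5}, s4→{s3}, s5→∅; now {s0, s2, s3, s4, s5, s6, s7}.
State s1 is not in {s0, s2, s3, s4, s5, s6, s7}.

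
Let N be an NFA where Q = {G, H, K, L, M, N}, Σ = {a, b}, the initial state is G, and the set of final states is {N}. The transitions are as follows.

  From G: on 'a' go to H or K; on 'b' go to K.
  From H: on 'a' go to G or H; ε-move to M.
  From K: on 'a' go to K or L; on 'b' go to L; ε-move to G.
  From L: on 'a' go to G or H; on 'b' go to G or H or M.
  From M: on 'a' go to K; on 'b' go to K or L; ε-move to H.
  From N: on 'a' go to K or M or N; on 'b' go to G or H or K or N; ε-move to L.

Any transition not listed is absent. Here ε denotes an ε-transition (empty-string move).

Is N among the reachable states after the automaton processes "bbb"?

Start in {G}.
Read 'b': {G} → {G, K}.
Read 'b': {G, K} → {G, K, L}.
Read 'b': {G, K, L} → {G, H, K, L, M}.
State N is not in {G, H, K, L, M}.

No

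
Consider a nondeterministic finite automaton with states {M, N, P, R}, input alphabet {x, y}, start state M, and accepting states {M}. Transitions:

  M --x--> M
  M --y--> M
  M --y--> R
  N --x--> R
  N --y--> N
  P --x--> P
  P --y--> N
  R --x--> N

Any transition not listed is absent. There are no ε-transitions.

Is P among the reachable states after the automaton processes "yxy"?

No

Start in {M}.
Read 'y': {M} → {M, R}.
Read 'x': {M, R} → {M, N}.
Read 'y': {M, N} → {M, N, R}.
State P is not in {M, N, R}.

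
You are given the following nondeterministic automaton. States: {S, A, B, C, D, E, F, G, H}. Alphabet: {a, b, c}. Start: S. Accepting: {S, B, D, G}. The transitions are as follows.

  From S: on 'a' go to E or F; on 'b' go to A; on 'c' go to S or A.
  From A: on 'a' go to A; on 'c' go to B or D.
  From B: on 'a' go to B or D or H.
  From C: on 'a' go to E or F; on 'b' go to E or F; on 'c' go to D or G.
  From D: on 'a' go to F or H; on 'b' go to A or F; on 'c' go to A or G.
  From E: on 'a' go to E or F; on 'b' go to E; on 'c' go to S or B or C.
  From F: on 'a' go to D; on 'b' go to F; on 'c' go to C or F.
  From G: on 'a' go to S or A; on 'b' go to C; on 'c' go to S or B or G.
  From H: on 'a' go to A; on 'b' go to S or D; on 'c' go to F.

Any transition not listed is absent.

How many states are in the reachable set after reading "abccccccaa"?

6

Start in {S}.
Read 'a': S→{E, F}; now {E, F}.
Read 'b': E→{E}, F→{F}; now {E, F}.
Read 'c': E→{S, B, C}, F→{C, F}; now {S, B, C, F}.
Read 'c': S→{S, A}, B→∅, C→{D, G}, F→{C, F}; now {S, A, C, D, F, G}.
Read 'c': S→{S, A}, A→{B, D}, C→{D, G}, D→{A, G}, F→{C, F}, G→{S, B, G}; now {S, A, B, C, D, F, G}.
Read 'c': S→{S, A}, A→{B, D}, B→∅, C→{D, G}, D→{A, G}, F→{C, F}, G→{S, B, G}; now {S, A, B, C, D, F, G}.
Read 'c': S→{S, A}, A→{B, D}, B→∅, C→{D, G}, D→{A, G}, F→{C, F}, G→{S, B, G}; now {S, A, B, C, D, F, G}.
Read 'c': S→{S, A}, A→{B, D}, B→∅, C→{D, G}, D→{A, G}, F→{C, F}, G→{S, B, G}; now {S, A, B, C, D, F, G}.
Read 'a': S→{E, F}, A→{A}, B→{B, D, H}, C→{E, F}, D→{F, H}, F→{D}, G→{S, A}; now {S, A, B, D, E, F, H}.
Read 'a': S→{E, F}, A→{A}, B→{B, D, H}, D→{F, H}, E→{E, F}, F→{D}, H→{A}; now {A, B, D, E, F, H}.
That set has 6 states.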